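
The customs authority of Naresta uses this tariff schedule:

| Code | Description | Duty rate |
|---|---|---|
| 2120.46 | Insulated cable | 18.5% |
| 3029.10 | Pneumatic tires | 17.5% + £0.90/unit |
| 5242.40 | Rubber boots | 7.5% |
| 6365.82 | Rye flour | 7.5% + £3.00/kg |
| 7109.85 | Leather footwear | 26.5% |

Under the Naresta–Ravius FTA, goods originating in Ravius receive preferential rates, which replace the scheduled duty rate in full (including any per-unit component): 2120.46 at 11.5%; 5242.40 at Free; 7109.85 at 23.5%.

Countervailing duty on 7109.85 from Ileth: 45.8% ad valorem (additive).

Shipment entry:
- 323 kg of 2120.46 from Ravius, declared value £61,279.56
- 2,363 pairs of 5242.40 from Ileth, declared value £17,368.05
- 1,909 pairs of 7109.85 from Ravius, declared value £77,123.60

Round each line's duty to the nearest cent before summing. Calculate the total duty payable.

Line 1 (2120.46, Ravius, 323 kg, £61,279.56):
Base rate for 2120.46 is 18.5%.
Origin Ravius qualifies under the Naresta–Ravius agreement and 2120.46 is covered: preferential rate 11.5% applies instead.
Duty = £61,279.56 × 11.5% = £7,047.15.
Line 2 (5242.40, Ileth, 2,363 pairs, £17,368.05):
Base rate for 5242.40 is 7.5%.
5242.40 has an FTA preferential rate, but origin Ileth is not Ravius; base rate stands.
Duty = £17,368.05 × 7.5% = £1,302.60.
Line 3 (7109.85, Ravius, 1,909 pairs, £77,123.60):
Base rate for 7109.85 is 26.5%.
Origin Ravius qualifies under the Naresta–Ravius agreement and 7109.85 is covered: preferential rate 23.5% applies instead.
The additional-duty order on 7109.85 targets Ileth, not Ravius; it does not apply.
Duty = £77,123.60 × 23.5% = £18,124.05.
Total = £7,047.15 + £1,302.60 + £18,124.05 = £26,473.80.

£26,473.80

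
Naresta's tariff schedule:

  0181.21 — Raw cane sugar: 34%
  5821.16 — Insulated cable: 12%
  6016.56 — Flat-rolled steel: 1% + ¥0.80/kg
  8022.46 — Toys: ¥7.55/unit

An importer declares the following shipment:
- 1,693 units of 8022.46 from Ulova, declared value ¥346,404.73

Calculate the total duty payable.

¥12,782.15

Line 1 (8022.46, Ulova, 1,693 units, ¥346,404.73):
Base rate for 8022.46 is ¥7.55/unit.
Duty = 1,693 × ¥7.55 = ¥12,782.15.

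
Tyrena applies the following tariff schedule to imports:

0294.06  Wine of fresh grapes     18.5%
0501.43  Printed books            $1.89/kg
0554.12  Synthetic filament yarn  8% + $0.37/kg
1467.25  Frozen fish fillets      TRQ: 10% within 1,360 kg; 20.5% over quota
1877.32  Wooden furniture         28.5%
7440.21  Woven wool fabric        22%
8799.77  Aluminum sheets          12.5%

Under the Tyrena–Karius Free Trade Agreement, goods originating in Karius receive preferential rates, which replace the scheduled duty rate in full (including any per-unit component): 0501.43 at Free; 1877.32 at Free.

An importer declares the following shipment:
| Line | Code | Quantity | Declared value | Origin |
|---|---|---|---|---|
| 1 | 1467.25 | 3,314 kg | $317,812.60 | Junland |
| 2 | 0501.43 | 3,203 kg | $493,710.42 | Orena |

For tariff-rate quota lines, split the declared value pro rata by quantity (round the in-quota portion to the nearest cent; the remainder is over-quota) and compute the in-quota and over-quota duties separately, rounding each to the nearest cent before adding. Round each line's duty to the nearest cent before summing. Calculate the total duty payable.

Line 1 (1467.25, Junland, 3,314 kg, $317,812.60):
Code 1467.25 is under a tariff-rate quota (threshold 1,360 kg). In-quota: 1,360 kg at 10%; over-quota: 1,954 kg at 20.5%.
Pro-rata value split: in-quota = $317,812.60 × 1,360/3,314 = $130,424.00; over-quota = $317,812.60 − $130,424.00 = $187,388.60.
In-quota duty = $130,424.00 × 10% = $13,042.40. Over-quota duty = $187,388.60 × 20.5% = $38,414.66.
Line duty = $13,042.40 + $38,414.66 = $51,457.06.
Line 2 (0501.43, Orena, 3,203 kg, $493,710.42):
Base rate for 0501.43 is $1.89/kg.
0501.43 has an FTA preferential rate, but origin Orena is not Karius; base rate stands.
Duty = 3,203 × $1.89 = $6,053.67.
Total = $51,457.06 + $6,053.67 = $57,510.73.

$57,510.73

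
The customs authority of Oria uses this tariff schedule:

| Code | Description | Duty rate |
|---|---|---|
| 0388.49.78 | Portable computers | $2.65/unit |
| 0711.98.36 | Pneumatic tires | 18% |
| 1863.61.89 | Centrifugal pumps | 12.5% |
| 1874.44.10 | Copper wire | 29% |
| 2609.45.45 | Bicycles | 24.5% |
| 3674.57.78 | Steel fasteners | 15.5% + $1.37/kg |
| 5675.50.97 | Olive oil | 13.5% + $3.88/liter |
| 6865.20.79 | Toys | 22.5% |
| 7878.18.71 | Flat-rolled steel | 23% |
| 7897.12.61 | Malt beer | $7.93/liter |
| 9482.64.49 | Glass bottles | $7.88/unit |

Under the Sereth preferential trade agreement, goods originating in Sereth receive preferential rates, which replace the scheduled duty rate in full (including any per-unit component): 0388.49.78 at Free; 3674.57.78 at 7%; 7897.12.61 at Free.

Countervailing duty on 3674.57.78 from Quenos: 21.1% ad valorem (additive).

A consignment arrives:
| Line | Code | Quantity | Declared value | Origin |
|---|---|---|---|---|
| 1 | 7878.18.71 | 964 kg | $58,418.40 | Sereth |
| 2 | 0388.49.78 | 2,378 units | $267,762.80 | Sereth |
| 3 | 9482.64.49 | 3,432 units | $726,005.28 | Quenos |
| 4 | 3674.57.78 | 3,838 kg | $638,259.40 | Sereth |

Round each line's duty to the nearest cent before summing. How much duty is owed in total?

Line 1 (7878.18.71, Sereth, 964 kg, $58,418.40):
Base rate for 7878.18.71 is 23%.
Origin Sereth is the FTA partner but 7878.18.71 is not on the preference list; base rate stands.
Duty = $58,418.40 × 23% = $13,436.23.
Line 2 (0388.49.78, Sereth, 2,378 units, $267,762.80):
Base rate for 0388.49.78 is $2.65/unit.
Origin Sereth qualifies under the Oria–Sereth agreement and 0388.49.78 is covered: preferential rate Free applies instead.
Duty = $267,762.80 × 0% = $0.00.
Line 3 (9482.64.49, Quenos, 3,432 units, $726,005.28):
Base rate for 9482.64.49 is $7.88/unit.
Duty = 3,432 × $7.88 = $27,044.16.
Line 4 (3674.57.78, Sereth, 3,838 kg, $638,259.40):
Base rate for 3674.57.78 is 15.5% + $1.37/kg.
Origin Sereth qualifies under the Oria–Sereth agreement and 3674.57.78 is covered: preferential rate 7% applies instead.
The additional-duty order on 3674.57.78 targets Quenos, not Sereth; it does not apply.
Duty = $638,259.40 × 7% = $44,678.16.
Total = $13,436.23 + $0.00 + $27,044.16 + $44,678.16 = $85,158.55.

$85,158.55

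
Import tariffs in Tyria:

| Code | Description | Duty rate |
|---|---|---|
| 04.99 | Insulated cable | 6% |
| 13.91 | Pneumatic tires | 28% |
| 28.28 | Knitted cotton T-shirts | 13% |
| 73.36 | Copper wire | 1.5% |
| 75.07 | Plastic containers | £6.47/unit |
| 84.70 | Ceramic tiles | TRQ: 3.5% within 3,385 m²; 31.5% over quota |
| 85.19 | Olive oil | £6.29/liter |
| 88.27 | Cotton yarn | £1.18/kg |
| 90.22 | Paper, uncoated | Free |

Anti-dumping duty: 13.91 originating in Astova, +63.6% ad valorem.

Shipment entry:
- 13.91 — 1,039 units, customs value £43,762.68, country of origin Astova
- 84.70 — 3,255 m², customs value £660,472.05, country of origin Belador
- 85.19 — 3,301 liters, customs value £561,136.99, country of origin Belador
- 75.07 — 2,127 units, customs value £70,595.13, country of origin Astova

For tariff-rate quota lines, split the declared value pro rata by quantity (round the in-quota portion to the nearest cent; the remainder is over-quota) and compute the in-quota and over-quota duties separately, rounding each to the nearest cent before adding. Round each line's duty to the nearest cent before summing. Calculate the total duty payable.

£97,728.11

Line 1 (13.91, Astova, 1,039 units, £43,762.68):
Base rate for 13.91 is 28%.
Additional duty on 13.91 from Astova: +63.6%. Applied ad valorem rate: 28% + 63.6% = 91.6%.
Duty = £43,762.68 × 91.6% = £40,086.61.
Line 2 (84.70, Belador, 3,255 m², £660,472.05):
Code 84.70 is under a tariff-rate quota (threshold 3,385 m²). Quantity 3,255 m² is within the quota, so the in-quota rate 3.5% applies to the full value.
Duty = £660,472.05 × 3.5% = £23,116.52.
Line 3 (85.19, Belador, 3,301 liters, £561,136.99):
Base rate for 85.19 is £6.29/liter.
Duty = 3,301 × £6.29 = £20,763.29.
Line 4 (75.07, Astova, 2,127 units, £70,595.13):
Base rate for 75.07 is £6.47/unit.
Duty = 2,127 × £6.47 = £13,761.69.
Total = £40,086.61 + £23,116.52 + £20,763.29 + £13,761.69 = £97,728.11.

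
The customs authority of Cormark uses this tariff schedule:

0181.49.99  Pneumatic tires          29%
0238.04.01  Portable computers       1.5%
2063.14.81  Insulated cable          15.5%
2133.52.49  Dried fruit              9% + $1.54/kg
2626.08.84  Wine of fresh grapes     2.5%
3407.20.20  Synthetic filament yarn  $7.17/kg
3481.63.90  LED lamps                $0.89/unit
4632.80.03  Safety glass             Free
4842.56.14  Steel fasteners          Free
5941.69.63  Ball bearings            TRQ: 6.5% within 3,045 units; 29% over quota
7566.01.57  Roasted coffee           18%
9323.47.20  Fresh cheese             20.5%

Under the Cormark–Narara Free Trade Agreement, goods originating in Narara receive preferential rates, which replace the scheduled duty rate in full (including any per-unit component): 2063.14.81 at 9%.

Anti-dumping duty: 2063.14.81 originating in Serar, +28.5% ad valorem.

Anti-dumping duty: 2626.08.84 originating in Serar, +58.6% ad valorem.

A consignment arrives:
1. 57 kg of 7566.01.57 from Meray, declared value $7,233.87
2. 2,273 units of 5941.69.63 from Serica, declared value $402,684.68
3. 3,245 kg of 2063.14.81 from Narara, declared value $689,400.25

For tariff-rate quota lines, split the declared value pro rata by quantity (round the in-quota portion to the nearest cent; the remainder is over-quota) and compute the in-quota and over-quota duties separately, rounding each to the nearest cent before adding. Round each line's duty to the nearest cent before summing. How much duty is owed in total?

Line 1 (7566.01.57, Meray, 57 kg, $7,233.87):
Base rate for 7566.01.57 is 18%.
Duty = $7,233.87 × 18% = $1,302.10.
Line 2 (5941.69.63, Serica, 2,273 units, $402,684.68):
Code 5941.69.63 is under a tariff-rate quota (threshold 3,045 units). Quantity 2,273 units is within the quota, so the in-quota rate 6.5% applies to the full value.
Duty = $402,684.68 × 6.5% = $26,174.50.
Line 3 (2063.14.81, Narara, 3,245 kg, $689,400.25):
Base rate for 2063.14.81 is 15.5%.
Origin Narara qualifies under the Cormark–Narara agreement and 2063.14.81 is covered: preferential rate 9% applies instead.
The additional-duty order on 2063.14.81 targets Serar, not Narara; it does not apply.
Duty = $689,400.25 × 9% = $62,046.02.
Total = $1,302.10 + $26,174.50 + $62,046.02 = $89,522.62.

$89,522.62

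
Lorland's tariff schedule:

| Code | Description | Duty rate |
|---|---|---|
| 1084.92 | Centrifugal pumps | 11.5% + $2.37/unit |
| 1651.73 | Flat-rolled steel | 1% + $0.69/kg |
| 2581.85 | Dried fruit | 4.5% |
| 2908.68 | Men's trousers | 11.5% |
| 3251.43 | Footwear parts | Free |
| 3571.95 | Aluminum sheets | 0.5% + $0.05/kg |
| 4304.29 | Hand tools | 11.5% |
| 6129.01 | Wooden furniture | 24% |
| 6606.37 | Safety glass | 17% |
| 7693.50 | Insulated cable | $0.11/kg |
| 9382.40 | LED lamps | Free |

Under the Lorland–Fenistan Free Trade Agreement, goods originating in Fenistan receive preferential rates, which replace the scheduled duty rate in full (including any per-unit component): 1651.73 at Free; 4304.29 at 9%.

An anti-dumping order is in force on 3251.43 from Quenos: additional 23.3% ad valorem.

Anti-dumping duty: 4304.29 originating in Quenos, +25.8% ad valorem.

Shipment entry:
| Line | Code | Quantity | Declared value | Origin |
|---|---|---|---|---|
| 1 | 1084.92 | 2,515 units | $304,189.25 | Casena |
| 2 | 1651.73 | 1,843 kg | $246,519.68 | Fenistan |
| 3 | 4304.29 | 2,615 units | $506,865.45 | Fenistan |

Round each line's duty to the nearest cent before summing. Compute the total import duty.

$86,560.20

Line 1 (1084.92, Casena, 2,515 units, $304,189.25):
Base rate for 1084.92 is 11.5% + $2.37/unit.
Duty = $304,189.25 × 11.5% + 2,515 × $2.37 = $40,942.31.
Line 2 (1651.73, Fenistan, 1,843 kg, $246,519.68):
Base rate for 1651.73 is 1% + $0.69/kg.
Origin Fenistan qualifies under the Lorland–Fenistan agreement and 1651.73 is covered: preferential rate Free applies instead.
Duty = $246,519.68 × 0% = $0.00.
Line 3 (4304.29, Fenistan, 2,615 units, $506,865.45):
Base rate for 4304.29 is 11.5%.
Origin Fenistan qualifies under the Lorland–Fenistan agreement and 4304.29 is covered: preferential rate 9% applies instead.
The additional-duty order on 4304.29 targets Quenos, not Fenistan; it does not apply.
Duty = $506,865.45 × 9% = $45,617.89.
Total = $40,942.31 + $0.00 + $45,617.89 = $86,560.20.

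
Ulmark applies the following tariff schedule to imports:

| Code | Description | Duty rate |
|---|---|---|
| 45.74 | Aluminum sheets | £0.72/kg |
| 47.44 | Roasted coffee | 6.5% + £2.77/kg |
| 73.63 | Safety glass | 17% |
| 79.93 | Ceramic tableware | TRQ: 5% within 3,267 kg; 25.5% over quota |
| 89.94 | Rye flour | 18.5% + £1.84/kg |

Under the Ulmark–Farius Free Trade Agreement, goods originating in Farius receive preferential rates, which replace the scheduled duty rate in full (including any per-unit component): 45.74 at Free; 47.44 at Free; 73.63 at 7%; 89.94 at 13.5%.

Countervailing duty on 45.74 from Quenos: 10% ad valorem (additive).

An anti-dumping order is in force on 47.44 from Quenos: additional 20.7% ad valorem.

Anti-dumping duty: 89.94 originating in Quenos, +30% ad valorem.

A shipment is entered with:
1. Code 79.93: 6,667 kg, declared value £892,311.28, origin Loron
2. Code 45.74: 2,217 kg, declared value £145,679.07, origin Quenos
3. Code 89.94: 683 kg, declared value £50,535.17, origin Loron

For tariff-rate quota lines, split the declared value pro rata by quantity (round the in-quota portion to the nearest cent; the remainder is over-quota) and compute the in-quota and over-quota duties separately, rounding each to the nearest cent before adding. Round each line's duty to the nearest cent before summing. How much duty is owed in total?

£164,671.92

Line 1 (79.93, Loron, 6,667 kg, £892,311.28):
Code 79.93 is under a tariff-rate quota (threshold 3,267 kg). In-quota: 3,267 kg at 5%; over-quota: 3,400 kg at 25.5%.
Pro-rata value split: in-quota = £892,311.28 × 3,267/6,667 = £437,255.28; over-quota = £892,311.28 − £437,255.28 = £455,056.00.
In-quota duty = £437,255.28 × 5% = £21,862.76. Over-quota duty = £455,056.00 × 25.5% = £116,039.28.
Line duty = £21,862.76 + £116,039.28 = £137,902.04.
Line 2 (45.74, Quenos, 2,217 kg, £145,679.07):
Base rate for 45.74 is £0.72/kg.
45.74 has an FTA preferential rate, but origin Quenos is not Farius; base rate stands.
Additional duty on 45.74 from Quenos: +10% ad valorem. Applied ad valorem rate = 10%.
Duty = £145,679.07 × 10% + 2,217 × £0.72 = £16,164.15.
Line 3 (89.94, Loron, 683 kg, £50,535.17):
Base rate for 89.94 is 18.5% + £1.84/kg.
89.94 has an FTA preferential rate, but origin Loron is not Farius; base rate stands.
The additional-duty order on 89.94 targets Quenos, not Loron; it does not apply.
Duty = £50,535.17 × 18.5% + 683 × £1.84 = £10,605.73.
Total = £137,902.04 + £16,164.15 + £10,605.73 = £164,671.92.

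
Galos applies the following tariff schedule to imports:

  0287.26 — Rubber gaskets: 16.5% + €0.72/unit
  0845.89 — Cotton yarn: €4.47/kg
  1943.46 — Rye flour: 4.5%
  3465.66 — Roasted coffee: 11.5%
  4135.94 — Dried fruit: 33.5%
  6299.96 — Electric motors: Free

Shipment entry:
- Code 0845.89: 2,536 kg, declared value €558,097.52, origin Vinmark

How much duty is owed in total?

€11,335.92

Line 1 (0845.89, Vinmark, 2,536 kg, €558,097.52):
Base rate for 0845.89 is €4.47/kg.
Duty = 2,536 × €4.47 = €11,335.92.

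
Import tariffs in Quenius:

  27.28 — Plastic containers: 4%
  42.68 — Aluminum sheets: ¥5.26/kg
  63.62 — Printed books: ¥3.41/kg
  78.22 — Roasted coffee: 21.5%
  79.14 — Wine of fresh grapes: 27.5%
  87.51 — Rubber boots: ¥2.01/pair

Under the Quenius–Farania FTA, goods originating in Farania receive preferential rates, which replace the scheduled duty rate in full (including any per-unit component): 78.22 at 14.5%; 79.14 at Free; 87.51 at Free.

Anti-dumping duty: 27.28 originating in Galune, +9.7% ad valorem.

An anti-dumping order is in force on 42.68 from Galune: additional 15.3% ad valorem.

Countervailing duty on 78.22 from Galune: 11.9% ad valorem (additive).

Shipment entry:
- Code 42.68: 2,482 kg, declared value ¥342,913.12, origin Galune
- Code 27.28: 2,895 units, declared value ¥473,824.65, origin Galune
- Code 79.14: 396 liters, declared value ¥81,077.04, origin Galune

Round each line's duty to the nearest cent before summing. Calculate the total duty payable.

¥152,731.20

Line 1 (42.68, Galune, 2,482 kg, ¥342,913.12):
Base rate for 42.68 is ¥5.26/kg.
Additional duty on 42.68 from Galune: +15.3% ad valorem. Applied ad valorem rate = 15.3%.
Duty = ¥342,913.12 × 15.3% + 2,482 × ¥5.26 = ¥65,521.03.
Line 2 (27.28, Galune, 2,895 units, ¥473,824.65):
Base rate for 27.28 is 4%.
Additional duty on 27.28 from Galune: +9.7%. Applied ad valorem rate: 4% + 9.7% = 13.7%.
Duty = ¥473,824.65 × 13.7% = ¥64,913.98.
Line 3 (79.14, Galune, 396 liters, ¥81,077.04):
Base rate for 79.14 is 27.5%.
79.14 has an FTA preferential rate, but origin Galune is not Farania; base rate stands.
Duty = ¥81,077.04 × 27.5% = ¥22,296.19.
Total = ¥65,521.03 + ¥64,913.98 + ¥22,296.19 = ¥152,731.20.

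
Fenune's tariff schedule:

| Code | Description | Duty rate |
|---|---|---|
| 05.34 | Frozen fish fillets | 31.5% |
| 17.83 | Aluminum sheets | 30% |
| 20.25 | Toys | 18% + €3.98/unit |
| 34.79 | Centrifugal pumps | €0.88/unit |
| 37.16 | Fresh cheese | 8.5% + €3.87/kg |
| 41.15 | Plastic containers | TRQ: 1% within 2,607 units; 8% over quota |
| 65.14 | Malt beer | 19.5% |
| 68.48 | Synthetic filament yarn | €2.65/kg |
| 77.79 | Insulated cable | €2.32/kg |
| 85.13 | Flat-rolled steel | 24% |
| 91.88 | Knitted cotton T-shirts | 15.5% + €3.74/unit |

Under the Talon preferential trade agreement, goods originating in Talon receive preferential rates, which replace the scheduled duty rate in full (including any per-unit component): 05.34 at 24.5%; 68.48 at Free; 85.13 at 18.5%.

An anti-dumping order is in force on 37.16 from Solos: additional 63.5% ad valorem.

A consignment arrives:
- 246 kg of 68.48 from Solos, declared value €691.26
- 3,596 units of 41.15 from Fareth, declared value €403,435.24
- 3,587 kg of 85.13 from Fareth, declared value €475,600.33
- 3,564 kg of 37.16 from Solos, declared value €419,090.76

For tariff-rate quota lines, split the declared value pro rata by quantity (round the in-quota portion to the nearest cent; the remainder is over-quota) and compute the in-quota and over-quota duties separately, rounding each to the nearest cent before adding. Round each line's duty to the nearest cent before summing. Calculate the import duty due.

Line 1 (68.48, Solos, 246 kg, €691.26):
Base rate for 68.48 is €2.65/kg.
68.48 has an FTA preferential rate, but origin Solos is not Talon; base rate stands.
Duty = 246 × €2.65 = €651.90.
Line 2 (41.15, Fareth, 3,596 units, €403,435.24):
Code 41.15 is under a tariff-rate quota (threshold 2,607 units). In-quota: 2,607 units at 1%; over-quota: 989 units at 8%.
Pro-rata value split: in-quota = €403,435.24 × 2,607/3,596 = €292,479.33; over-quota = €403,435.24 − €292,479.33 = €110,955.91.
In-quota duty = €292,479.33 × 1% = €2,924.79. Over-quota duty = €110,955.91 × 8% = €8,876.47.
Line duty = €2,924.79 + €8,876.47 = €11,801.26.
Line 3 (85.13, Fareth, 3,587 kg, €475,600.33):
Base rate for 85.13 is 24%.
85.13 has an FTA preferential rate, but origin Fareth is not Talon; base rate stands.
Duty = €475,600.33 × 24% = €114,144.08.
Line 4 (37.16, Solos, 3,564 kg, €419,090.76):
Base rate for 37.16 is 8.5% + €3.87/kg.
Additional duty on 37.16 from Solos: +63.5%. Applied ad valorem rate: 8.5% + 63.5% = 72%.
Duty = €419,090.76 × 72% + 3,564 × €3.87 = €315,538.03.
Total = €651.90 + €11,801.26 + €114,144.08 + €315,538.03 = €442,135.27.

€442,135.27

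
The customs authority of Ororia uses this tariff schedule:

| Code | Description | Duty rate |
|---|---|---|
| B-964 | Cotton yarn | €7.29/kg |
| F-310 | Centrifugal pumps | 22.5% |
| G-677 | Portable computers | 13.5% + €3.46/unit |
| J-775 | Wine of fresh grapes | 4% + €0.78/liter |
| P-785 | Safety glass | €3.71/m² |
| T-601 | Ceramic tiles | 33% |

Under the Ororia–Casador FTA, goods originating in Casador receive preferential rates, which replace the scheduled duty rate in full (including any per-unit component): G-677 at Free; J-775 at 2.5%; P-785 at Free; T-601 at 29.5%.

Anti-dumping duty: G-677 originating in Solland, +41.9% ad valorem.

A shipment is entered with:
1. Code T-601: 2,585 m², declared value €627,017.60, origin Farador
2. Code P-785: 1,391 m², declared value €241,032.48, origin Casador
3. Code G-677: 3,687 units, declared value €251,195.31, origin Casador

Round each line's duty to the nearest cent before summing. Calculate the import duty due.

€206,915.81

Line 1 (T-601, Farador, 2,585 m², €627,017.60):
Base rate for T-601 is 33%.
T-601 has an FTA preferential rate, but origin Farador is not Casador; base rate stands.
Duty = €627,017.60 × 33% = €206,915.81.
Line 2 (P-785, Casador, 1,391 m², €241,032.48):
Base rate for P-785 is €3.71/m².
Origin Casador qualifies under the Ororia–Casador agreement and P-785 is covered: preferential rate Free applies instead.
Duty = €241,032.48 × 0% = €0.00.
Line 3 (G-677, Casador, 3,687 units, €251,195.31):
Base rate for G-677 is 13.5% + €3.46/unit.
Origin Casador qualifies under the Ororia–Casador agreement and G-677 is covered: preferential rate Free applies instead.
The additional-duty order on G-677 targets Solland, not Casador; it does not apply.
Duty = €251,195.31 × 0% = €0.00.
Total = €206,915.81 + €0.00 + €0.00 = €206,915.81.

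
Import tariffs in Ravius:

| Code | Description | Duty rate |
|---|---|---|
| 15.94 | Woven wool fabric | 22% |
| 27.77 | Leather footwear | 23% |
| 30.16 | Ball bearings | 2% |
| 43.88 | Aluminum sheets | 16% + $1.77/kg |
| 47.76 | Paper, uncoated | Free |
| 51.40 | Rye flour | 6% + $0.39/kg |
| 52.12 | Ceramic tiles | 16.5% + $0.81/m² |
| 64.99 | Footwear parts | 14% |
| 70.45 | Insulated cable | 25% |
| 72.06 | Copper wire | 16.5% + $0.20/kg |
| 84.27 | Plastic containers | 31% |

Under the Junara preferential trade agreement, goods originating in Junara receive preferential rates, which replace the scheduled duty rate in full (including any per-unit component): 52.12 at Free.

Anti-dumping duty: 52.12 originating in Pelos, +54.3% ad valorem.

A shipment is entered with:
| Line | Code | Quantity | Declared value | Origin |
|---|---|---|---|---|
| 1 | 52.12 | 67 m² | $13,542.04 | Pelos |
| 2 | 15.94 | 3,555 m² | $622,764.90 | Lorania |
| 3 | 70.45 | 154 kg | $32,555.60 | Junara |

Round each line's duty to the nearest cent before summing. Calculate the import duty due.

$154,789.21

Line 1 (52.12, Pelos, 67 m², $13,542.04):
Base rate for 52.12 is 16.5% + $0.81/m².
52.12 has an FTA preferential rate, but origin Pelos is not Junara; base rate stands.
Additional duty on 52.12 from Pelos: +54.3%. Applied ad valorem rate: 16.5% + 54.3% = 70.8%.
Duty = $13,542.04 × 70.8% + 67 × $0.81 = $9,642.03.
Line 2 (15.94, Lorania, 3,555 m², $622,764.90):
Base rate for 15.94 is 22%.
Duty = $622,764.90 × 22% = $137,008.28.
Line 3 (70.45, Junara, 154 kg, $32,555.60):
Base rate for 70.45 is 25%.
Origin Junara is the FTA partner but 70.45 is not on the preference list; base rate stands.
Duty = $32,555.60 × 25% = $8,138.90.
Total = $9,642.03 + $137,008.28 + $8,138.90 = $154,789.21.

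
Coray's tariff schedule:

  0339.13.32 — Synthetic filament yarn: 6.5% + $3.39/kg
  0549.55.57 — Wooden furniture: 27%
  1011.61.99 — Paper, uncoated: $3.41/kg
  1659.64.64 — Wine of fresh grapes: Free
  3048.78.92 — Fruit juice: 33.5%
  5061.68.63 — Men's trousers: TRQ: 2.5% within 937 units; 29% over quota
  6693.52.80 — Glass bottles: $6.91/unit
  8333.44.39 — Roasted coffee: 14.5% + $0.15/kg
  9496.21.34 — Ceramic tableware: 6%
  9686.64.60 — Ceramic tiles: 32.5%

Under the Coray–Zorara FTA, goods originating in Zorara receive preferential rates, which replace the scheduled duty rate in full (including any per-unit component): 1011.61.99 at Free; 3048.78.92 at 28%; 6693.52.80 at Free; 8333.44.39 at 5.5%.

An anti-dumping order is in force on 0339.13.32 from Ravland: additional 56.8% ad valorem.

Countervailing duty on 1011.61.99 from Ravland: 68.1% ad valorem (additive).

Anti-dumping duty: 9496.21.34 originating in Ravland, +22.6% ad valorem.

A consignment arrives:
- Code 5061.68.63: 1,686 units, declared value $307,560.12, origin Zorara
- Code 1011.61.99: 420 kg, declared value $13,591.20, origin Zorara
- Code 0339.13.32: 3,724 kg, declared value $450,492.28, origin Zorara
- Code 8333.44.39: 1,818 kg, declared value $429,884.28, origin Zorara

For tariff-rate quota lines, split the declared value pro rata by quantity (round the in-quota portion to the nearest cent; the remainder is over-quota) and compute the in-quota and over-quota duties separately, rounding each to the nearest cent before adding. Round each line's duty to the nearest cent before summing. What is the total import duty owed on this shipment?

$109,446.64

Line 1 (5061.68.63, Zorara, 1,686 units, $307,560.12):
Code 5061.68.63 is under a tariff-rate quota (threshold 937 units). In-quota: 937 units at 2.5%; over-quota: 749 units at 29%.
Pro-rata value split: in-quota = $307,560.12 × 937/1,686 = $170,927.54; over-quota = $307,560.12 − $170,927.54 = $136,632.58.
In-quota duty = $170,927.54 × 2.5% = $4,273.19. Over-quota duty = $136,632.58 × 29% = $39,623.45.
Line duty = $4,273.19 + $39,623.45 = $43,896.64.
Line 2 (1011.61.99, Zorara, 420 kg, $13,591.20):
Base rate for 1011.61.99 is $3.41/kg.
Origin Zorara qualifies under the Coray–Zorara agreement and 1011.61.99 is covered: preferential rate Free applies instead.
The additional-duty order on 1011.61.99 targets Ravland, not Zorara; it does not apply.
Duty = $13,591.20 × 0% = $0.00.
Line 3 (0339.13.32, Zorara, 3,724 kg, $450,492.28):
Base rate for 0339.13.32 is 6.5% + $3.39/kg.
Origin Zorara is the FTA partner but 0339.13.32 is not on the preference list; base rate stands.
The additional-duty order on 0339.13.32 targets Ravland, not Zorara; it does not apply.
Duty = $450,492.28 × 6.5% + 3,724 × $3.39 = $41,906.36.
Line 4 (8333.44.39, Zorara, 1,818 kg, $429,884.28):
Base rate for 8333.44.39 is 14.5% + $0.15/kg.
Origin Zorara qualifies under the Coray–Zorara agreement and 8333.44.39 is covered: preferential rate 5.5% applies instead.
Duty = $429,884.28 × 5.5% = $23,643.64.
Total = $43,896.64 + $0.00 + $41,906.36 + $23,643.64 = $109,446.64.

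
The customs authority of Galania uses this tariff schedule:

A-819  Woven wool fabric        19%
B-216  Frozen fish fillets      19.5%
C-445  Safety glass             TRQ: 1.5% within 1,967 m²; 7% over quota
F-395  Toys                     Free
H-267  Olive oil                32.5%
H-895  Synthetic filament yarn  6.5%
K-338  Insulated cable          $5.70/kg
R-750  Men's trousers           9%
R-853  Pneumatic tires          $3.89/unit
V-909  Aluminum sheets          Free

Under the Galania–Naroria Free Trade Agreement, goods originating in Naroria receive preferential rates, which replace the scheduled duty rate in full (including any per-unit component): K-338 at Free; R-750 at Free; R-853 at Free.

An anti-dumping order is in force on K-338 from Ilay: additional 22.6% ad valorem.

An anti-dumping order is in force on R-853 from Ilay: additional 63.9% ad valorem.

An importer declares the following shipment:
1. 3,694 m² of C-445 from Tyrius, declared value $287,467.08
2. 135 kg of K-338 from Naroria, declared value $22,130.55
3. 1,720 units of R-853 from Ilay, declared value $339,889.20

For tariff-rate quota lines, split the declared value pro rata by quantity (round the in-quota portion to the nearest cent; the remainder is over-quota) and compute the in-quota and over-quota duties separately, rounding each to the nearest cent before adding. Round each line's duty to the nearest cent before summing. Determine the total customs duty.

Line 1 (C-445, Tyrius, 3,694 m², $287,467.08):
Code C-445 is under a tariff-rate quota (threshold 1,967 m²). In-quota: 1,967 m² at 1.5%; over-quota: 1,727 m² at 7%.
Pro-rata value split: in-quota = $287,467.08 × 1,967/3,694 = $153,071.94; over-quota = $287,467.08 − $153,071.94 = $134,395.14.
In-quota duty = $153,071.94 × 1.5% = $2,296.08. Over-quota duty = $134,395.14 × 7% = $9,407.66.
Line duty = $2,296.08 + $9,407.66 = $11,703.74.
Line 2 (K-338, Naroria, 135 kg, $22,130.55):
Base rate for K-338 is $5.70/kg.
Origin Naroria qualifies under the Galania–Naroria agreement and K-338 is covered: preferential rate Free applies instead.
The additional-duty order on K-338 targets Ilay, not Naroria; it does not apply.
Duty = $22,130.55 × 0% = $0.00.
Line 3 (R-853, Ilay, 1,720 units, $339,889.20):
Base rate for R-853 is $3.89/unit.
R-853 has an FTA preferential rate, but origin Ilay is not Naroria; base rate stands.
Additional duty on R-853 from Ilay: +63.9% ad valorem. Applied ad valorem rate = 63.9%.
Duty = $339,889.20 × 63.9% + 1,720 × $3.89 = $223,880.00.
Total = $11,703.74 + $0.00 + $223,880.00 = $235,583.74.

$235,583.74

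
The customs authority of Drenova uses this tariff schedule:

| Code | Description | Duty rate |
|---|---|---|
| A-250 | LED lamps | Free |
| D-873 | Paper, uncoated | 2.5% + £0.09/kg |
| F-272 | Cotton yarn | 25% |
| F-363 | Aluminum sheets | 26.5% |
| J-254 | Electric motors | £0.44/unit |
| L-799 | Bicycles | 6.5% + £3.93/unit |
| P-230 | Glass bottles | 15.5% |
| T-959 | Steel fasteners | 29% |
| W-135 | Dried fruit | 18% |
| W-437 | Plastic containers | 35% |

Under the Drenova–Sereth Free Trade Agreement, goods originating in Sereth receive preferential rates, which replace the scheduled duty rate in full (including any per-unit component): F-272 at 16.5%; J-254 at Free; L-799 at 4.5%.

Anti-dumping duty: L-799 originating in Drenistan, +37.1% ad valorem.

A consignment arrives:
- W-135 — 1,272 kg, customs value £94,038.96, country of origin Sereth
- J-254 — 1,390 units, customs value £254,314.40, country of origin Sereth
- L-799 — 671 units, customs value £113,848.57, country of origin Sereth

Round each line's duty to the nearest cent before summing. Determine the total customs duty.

Line 1 (W-135, Sereth, 1,272 kg, £94,038.96):
Base rate for W-135 is 18%.
Origin Sereth is the FTA partner but W-135 is not on the preference list; base rate stands.
Duty = £94,038.96 × 18% = £16,927.01.
Line 2 (J-254, Sereth, 1,390 units, £254,314.40):
Base rate for J-254 is £0.44/unit.
Origin Sereth qualifies under the Drenova–Sereth agreement and J-254 is covered: preferential rate Free applies instead.
Duty = £254,314.40 × 0% = £0.00.
Line 3 (L-799, Sereth, 671 units, £113,848.57):
Base rate for L-799 is 6.5% + £3.93/unit.
Origin Sereth qualifies under the Drenova–Sereth agreement and L-799 is covered: preferential rate 4.5% applies instead.
The additional-duty order on L-799 targets Drenistan, not Sereth; it does not apply.
Duty = £113,848.57 × 4.5% = £5,123.19.
Total = £16,927.01 + £0.00 + £5,123.19 = £22,050.20.

£22,050.20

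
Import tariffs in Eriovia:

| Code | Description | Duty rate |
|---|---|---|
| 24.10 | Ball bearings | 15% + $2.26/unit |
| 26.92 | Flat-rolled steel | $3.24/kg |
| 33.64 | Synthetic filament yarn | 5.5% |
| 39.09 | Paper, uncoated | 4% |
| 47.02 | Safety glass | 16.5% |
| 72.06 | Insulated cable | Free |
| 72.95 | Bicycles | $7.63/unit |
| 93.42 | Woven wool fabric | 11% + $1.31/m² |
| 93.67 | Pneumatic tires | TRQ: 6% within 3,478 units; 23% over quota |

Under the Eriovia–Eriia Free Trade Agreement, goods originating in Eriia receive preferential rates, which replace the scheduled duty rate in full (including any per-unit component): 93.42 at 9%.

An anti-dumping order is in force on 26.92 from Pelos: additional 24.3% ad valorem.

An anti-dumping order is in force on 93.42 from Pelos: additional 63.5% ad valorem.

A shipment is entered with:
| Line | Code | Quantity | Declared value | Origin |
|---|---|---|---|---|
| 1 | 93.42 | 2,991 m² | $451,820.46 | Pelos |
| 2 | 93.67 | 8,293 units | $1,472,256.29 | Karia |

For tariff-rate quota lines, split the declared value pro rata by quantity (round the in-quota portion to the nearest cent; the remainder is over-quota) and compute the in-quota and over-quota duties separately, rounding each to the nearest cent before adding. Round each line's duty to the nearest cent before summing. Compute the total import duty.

Line 1 (93.42, Pelos, 2,991 m², $451,820.46):
Base rate for 93.42 is 11% + $1.31/m².
93.42 has an FTA preferential rate, but origin Pelos is not Eriia; base rate stands.
Additional duty on 93.42 from Pelos: +63.5%. Applied ad valorem rate: 11% + 63.5% = 74.5%.
Duty = $451,820.46 × 74.5% + 2,991 × $1.31 = $340,524.45.
Line 2 (93.67, Karia, 8,293 units, $1,472,256.29):
Code 93.67 is under a tariff-rate quota (threshold 3,478 units). In-quota: 3,478 units at 6%; over-quota: 4,815 units at 23%.
Pro-rata value split: in-quota = $1,472,256.29 × 3,478/8,293 = $617,449.34; over-quota = $1,472,256.29 − $617,449.34 = $854,806.95.
In-quota duty = $617,449.34 × 6% = $37,046.96. Over-quota duty = $854,806.95 × 23% = $196,605.60.
Line duty = $37,046.96 + $196,605.60 = $233,652.56.
Total = $340,524.45 + $233,652.56 = $574,177.01.

$574,177.01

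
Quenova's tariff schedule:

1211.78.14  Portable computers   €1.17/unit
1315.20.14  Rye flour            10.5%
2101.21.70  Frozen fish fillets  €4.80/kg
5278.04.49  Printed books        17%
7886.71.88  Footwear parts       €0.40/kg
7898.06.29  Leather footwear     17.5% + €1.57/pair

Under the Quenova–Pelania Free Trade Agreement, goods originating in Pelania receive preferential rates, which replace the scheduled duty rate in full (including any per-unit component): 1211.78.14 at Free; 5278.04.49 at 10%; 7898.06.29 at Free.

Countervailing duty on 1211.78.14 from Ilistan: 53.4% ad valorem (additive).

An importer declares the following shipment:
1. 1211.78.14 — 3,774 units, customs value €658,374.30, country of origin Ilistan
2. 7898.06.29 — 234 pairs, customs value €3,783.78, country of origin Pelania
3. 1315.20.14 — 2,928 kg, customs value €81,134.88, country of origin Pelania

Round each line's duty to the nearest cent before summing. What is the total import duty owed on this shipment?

€364,506.62

Line 1 (1211.78.14, Ilistan, 3,774 units, €658,374.30):
Base rate for 1211.78.14 is €1.17/unit.
1211.78.14 has an FTA preferential rate, but origin Ilistan is not Pelania; base rate stands.
Additional duty on 1211.78.14 from Ilistan: +53.4% ad valorem. Applied ad valorem rate = 53.4%.
Duty = €658,374.30 × 53.4% + 3,774 × €1.17 = €355,987.46.
Line 2 (7898.06.29, Pelania, 234 pairs, €3,783.78):
Base rate for 7898.06.29 is 17.5% + €1.57/pair.
Origin Pelania qualifies under the Quenova–Pelania agreement and 7898.06.29 is covered: preferential rate Free applies instead.
Duty = €3,783.78 × 0% = €0.00.
Line 3 (1315.20.14, Pelania, 2,928 kg, €81,134.88):
Base rate for 1315.20.14 is 10.5%.
Origin Pelania is the FTA partner but 1315.20.14 is not on the preference list; base rate stands.
Duty = €81,134.88 × 10.5% = €8,519.16.
Total = €355,987.46 + €0.00 + €8,519.16 = €364,506.62.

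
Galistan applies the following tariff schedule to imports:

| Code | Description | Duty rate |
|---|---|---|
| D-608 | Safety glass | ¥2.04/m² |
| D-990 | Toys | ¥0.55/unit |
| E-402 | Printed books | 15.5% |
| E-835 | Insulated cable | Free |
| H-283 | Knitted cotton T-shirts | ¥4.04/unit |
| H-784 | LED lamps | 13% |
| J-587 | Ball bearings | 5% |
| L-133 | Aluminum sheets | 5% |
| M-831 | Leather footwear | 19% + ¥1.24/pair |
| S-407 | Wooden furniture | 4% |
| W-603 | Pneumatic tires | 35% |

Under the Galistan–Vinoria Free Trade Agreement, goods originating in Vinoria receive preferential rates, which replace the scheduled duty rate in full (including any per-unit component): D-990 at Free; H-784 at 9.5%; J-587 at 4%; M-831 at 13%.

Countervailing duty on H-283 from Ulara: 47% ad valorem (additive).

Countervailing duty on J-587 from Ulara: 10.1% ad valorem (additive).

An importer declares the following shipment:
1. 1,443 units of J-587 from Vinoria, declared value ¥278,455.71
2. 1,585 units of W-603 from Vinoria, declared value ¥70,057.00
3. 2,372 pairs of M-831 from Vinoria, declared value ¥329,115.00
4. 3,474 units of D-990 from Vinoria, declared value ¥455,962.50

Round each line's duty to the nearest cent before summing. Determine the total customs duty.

¥78,443.13

Line 1 (J-587, Vinoria, 1,443 units, ¥278,455.71):
Base rate for J-587 is 5%.
Origin Vinoria qualifies under the Galistan–Vinoria agreement and J-587 is covered: preferential rate 4% applies instead.
The additional-duty order on J-587 targets Ulara, not Vinoria; it does not apply.
Duty = ¥278,455.71 × 4% = ¥11,138.23.
Line 2 (W-603, Vinoria, 1,585 units, ¥70,057.00):
Base rate for W-603 is 35%.
Origin Vinoria is the FTA partner but W-603 is not on the preference list; base rate stands.
Duty = ¥70,057.00 × 35% = ¥24,519.95.
Line 3 (M-831, Vinoria, 2,372 pairs, ¥329,115.00):
Base rate for M-831 is 19% + ¥1.24/pair.
Origin Vinoria qualifies under the Galistan–Vinoria agreement and M-831 is covered: preferential rate 13% applies instead.
Duty = ¥329,115.00 × 13% = ¥42,784.95.
Line 4 (D-990, Vinoria, 3,474 units, ¥455,962.50):
Base rate for D-990 is ¥0.55/unit.
Origin Vinoria qualifies under the Galistan–Vinoria agreement and D-990 is covered: preferential rate Free applies instead.
Duty = ¥455,962.50 × 0% = ¥0.00.
Total = ¥11,138.23 + ¥24,519.95 + ¥42,784.95 + ¥0.00 = ¥78,443.13.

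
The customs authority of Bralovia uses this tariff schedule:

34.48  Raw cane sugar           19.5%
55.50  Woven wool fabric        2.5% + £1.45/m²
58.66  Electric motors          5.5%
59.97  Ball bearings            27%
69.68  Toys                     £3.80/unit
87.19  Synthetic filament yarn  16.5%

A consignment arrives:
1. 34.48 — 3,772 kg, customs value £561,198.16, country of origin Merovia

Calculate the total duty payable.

Line 1 (34.48, Merovia, 3,772 kg, £561,198.16):
Base rate for 34.48 is 19.5%.
Duty = £561,198.16 × 19.5% = £109,433.64.

£109,433.64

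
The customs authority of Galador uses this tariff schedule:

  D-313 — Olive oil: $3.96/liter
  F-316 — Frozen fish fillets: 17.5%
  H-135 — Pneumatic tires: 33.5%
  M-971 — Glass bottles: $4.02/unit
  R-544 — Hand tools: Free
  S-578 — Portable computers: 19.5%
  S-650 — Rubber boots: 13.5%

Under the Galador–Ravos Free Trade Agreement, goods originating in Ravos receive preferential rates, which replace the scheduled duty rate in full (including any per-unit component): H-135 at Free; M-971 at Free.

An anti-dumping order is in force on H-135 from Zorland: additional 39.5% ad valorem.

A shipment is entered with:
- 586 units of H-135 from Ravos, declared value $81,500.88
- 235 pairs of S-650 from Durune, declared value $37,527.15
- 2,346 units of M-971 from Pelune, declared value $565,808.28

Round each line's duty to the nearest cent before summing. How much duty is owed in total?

Line 1 (H-135, Ravos, 586 units, $81,500.88):
Base rate for H-135 is 33.5%.
Origin Ravos qualifies under the Galador–Ravos agreement and H-135 is covered: preferential rate Free applies instead.
The additional-duty order on H-135 targets Zorland, not Ravos; it does not apply.
Duty = $81,500.88 × 0% = $0.00.
Line 2 (S-650, Durune, 235 pairs, $37,527.15):
Base rate for S-650 is 13.5%.
Duty = $37,527.15 × 13.5% = $5,066.17.
Line 3 (M-971, Pelune, 2,346 units, $565,808.28):
Base rate for M-971 is $4.02/unit.
M-971 has an FTA preferential rate, but origin Pelune is not Ravos; base rate stands.
Duty = 2,346 × $4.02 = $9,430.92.
Total = $0.00 + $5,066.17 + $9,430.92 = $14,497.09.

$14,497.09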